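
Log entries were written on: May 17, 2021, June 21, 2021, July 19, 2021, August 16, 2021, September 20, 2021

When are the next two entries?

Gaps: 35, 28, 28, 35 days — a mix of 28 and 35. Every date is a Monday.
Each is the 3rd Monday of its month.
October 2021 — 3rd Monday is October 18, 2021.
3rd Monday of November 2021: November 15, 2021.

October 18, 2021; November 15, 2021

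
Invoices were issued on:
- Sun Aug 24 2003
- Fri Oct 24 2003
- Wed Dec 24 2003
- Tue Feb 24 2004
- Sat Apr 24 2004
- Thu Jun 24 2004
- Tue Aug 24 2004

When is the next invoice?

Sun Oct 24 2004

Each date is the 24th; the gaps (61, 61, 62, 60, 61, 61) track the month lengths.
The rule is the 24th of every 2 months.
October 2004: Sun Oct 24 2004.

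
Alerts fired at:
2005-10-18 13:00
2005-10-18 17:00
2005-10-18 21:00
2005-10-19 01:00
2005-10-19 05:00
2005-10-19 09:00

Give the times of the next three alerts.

2005-10-19 13:00, 2005-10-19 17:00, 2005-10-19 21:00

Gaps: 4, 4, 4, 4, 4 hours — each event is 4 hours after the previous one.
2005-10-19 09:00 + 4 h = 2005-10-19 13:00.
2005-10-19 13:00 + 4 h = 2005-10-19 17:00.
2005-10-19 17:00 + 4 h = 2005-10-19 21:00.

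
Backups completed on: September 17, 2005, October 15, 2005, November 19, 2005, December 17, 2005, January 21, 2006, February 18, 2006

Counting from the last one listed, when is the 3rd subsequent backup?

May 20, 2006

Gaps: 28, 35, 28, 35, 28 days — a mix of 28 and 35. Every date is a Saturday.
Each is the 3rd Saturday of its month.
March 2006 — 3rd Saturday is March 18, 2006.
April 2006 — 3rd Saturday is April 15, 2006.
May 2006 — 3rd Saturday is May 20, 2006.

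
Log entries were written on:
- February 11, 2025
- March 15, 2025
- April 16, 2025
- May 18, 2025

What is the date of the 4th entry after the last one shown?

September 23, 2025

The spacing is 32, 32, 32 days — always 32 days.
May 18, 2025 + 32 days = June 19, 2025.
June 19, 2025 + 32 days = July 21, 2025.
July 21, 2025 + 32 days = August 22, 2025.
August 22, 2025 + 32 days = September 23, 2025.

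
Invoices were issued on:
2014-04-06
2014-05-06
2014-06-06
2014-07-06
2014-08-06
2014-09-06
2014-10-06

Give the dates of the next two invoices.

The day-of-month is always 6 (30, 31, 30, 31, 31, 30 days between events).
So this recurs on the 6th of each month.
November 2014: 2014-11-06.
Next: December 2014 → 2014-12-06.

2014-11-06, 2014-12-06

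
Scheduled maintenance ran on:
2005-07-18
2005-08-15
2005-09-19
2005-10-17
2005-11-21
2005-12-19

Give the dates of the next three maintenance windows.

All dates are Mondays, 28, 35, 28, 35, 28 days apart.
Specifically, the 3rd Monday of each month.
3rd Monday of January 2006: 2006-01-16.
February 2006 — 3rd Monday is 2006-02-20.
March 2006 — 3rd Monday is 2006-03-20.

2006-01-16, 2006-02-20, 2006-03-20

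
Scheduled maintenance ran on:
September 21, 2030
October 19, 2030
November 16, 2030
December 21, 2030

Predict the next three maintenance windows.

All dates are Saturdays, 28, 28, 35 days apart.
Specifically, the 3rd Saturday of each month.
3rd Saturday of January 2031: January 18, 2031.
3rd Saturday of February 2031: February 15, 2031.
March 2031 — 3rd Saturday is March 15, 2031.

January 18, 2031; February 15, 2031; March 15, 2031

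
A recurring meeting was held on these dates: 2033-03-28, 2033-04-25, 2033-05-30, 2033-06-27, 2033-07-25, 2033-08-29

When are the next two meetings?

Every date is a Monday; gaps 28, 35, 28, 28, 35 days.
Each is the last Monday of its month (at least one falls on the 29th or later, ruling out '4th Monday').
Last Monday of September 2033: 2033-09-26.
October 2033 ends with Monday 2033-10-31.

2033-09-26, 2033-10-31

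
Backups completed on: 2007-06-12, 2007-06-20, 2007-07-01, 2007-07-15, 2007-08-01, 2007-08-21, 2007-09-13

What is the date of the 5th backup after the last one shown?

2008-02-20

Intervals are 8, 11, 14, 17, 20, 23 days — an arithmetic progression with common difference 3.
Next gap: 26 days. 2007-09-13 + 26 days = 2007-10-09.
Next gap: 29 days. 2007-10-09 + 29 days = 2007-11-07.
Next gap: 32 days. 2007-11-07 + 32 days = 2007-12-09.
Next gap: 35 days. 2007-12-09 + 35 days = 2008-01-13.
Next gap: 38 days. 2008-01-13 + 38 days = 2008-02-20.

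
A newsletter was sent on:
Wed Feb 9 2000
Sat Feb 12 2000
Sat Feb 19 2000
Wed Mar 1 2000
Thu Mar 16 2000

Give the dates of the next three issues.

Gaps: 3, 7, 11, 15 days — each gap is 4 larger than the previous one.
Next gap: 19 days. Thu Mar 16 2000 + 19 days = Tue Apr 4 2000.
Next gap: 23 days. Tue Apr 4 2000 + 23 days = Thu Apr 27 2000.
Next gap: 27 days. Thu Apr 27 2000 + 27 days = Wed May 24 2000.

Tue Apr 4 2000, Thu Apr 27 2000, Wed May 24 2000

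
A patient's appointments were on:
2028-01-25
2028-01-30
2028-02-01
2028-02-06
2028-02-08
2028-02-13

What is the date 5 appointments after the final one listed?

Gaps: 5, 2, 5, 2, 5 days — not constant, but cyclic with period 2.
The events fall on every Tuesday and Sunday.
Next Tuesday: 2028-02-15.
Next Sunday: 2028-02-20.
Next Tuesday: 2028-02-22.
Next Sunday: 2028-02-27.
The following Tuesday is 2028-02-29.

2028-02-29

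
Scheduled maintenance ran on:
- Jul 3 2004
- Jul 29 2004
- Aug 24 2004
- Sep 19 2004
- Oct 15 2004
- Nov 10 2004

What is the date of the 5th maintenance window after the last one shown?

The spacing is 26, 26, 26, 26, 26 days — always 26 days.
Nov 10 2004 + 26 days = Dec 6 2004.
Dec 6 2004 + 26 days = Jan 1 2005.
Jan 1 2005 + 26 days = Jan 27 2005.
Jan 27 2005 + 26 days = Feb 22 2005.
Feb 22 2005 + 26 days = Mar 20 2005.

Mar 20 2005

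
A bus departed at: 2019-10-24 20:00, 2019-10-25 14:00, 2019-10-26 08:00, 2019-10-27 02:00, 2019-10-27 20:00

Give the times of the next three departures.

2019-10-28 14:00, 2019-10-29 08:00, 2019-10-30 02:00

Spacing: 18, 18, 18, 18 h — constant 18 h.
2019-10-27 20:00 + 18 h = 2019-10-28 14:00.
2019-10-28 14:00 + 18 h = 2019-10-29 08:00.
2019-10-29 08:00 + 18 h = 2019-10-30 02:00.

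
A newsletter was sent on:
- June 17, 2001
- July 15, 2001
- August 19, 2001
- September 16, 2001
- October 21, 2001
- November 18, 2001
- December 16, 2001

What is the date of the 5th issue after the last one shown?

These are Sundays at 28- or 35-day spacing (28, 35, 28, 35, 28, 28).
The pattern: 3rd Sunday of the month.
3rd Sunday of January 2002: January 20, 2002.
3rd Sunday of February 2002: February 17, 2002.
March 2002 — 3rd Sunday is March 17, 2002.
April 2002 — 3rd Sunday is April 21, 2002.
3rd Sunday of May 2002: May 19, 2002.

May 19, 2002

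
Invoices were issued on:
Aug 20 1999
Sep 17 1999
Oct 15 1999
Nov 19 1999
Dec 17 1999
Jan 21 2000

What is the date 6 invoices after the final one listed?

All dates are Fridays, 28, 28, 35, 28, 35 days apart.
Specifically, the 3rd Friday of each month.
3rd Friday of February 2000: Feb 18 2000.
March 2000 — 3rd Friday is Mar 17 2000.
April 2000 — 3rd Friday is Apr 21 2000.
May 2000 — 3rd Friday is May 19 2000.
3rd Friday of June 2000: Jun 16 2000.
3rd Friday of July 2000: Jul 21 2000.

Jul 21 2000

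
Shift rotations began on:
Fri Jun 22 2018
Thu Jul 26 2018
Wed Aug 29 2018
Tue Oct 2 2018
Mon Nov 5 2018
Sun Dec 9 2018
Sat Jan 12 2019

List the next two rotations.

Every event comes 34 days after the last (34, 34, 34, 34, 34, 34).
Sat Jan 12 2019 + 34 days = Fri Feb 15 2019.
Fri Feb 15 2019 + 34 days = Thu Mar 21 2019.

Fri Feb 15 2019, Thu Mar 21 2019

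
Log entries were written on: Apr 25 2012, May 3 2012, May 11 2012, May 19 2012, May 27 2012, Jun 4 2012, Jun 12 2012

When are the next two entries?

Gaps between consecutive events: 8, 8, 8, 8, 8, 8 days — a constant 8-day interval.
Jun 12 2012 + 8 days = Jun 20 2012.
Jun 20 2012 + 8 days = Jun 28 2012.

Jun 20 2012, Jun 28 2012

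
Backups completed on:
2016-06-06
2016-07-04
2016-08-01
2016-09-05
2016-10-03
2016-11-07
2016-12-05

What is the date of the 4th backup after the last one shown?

All dates are Mondays, 28, 28, 35, 28, 35, 28 days apart.
Specifically, the 1st Monday of each month.
January 2017 — 1st Monday is 2017-01-02.
1st Monday of February 2017: 2017-02-06.
March 2017 — 1st Monday is 2017-03-06.
1st Monday of April 2017: 2017-04-03.

2017-04-03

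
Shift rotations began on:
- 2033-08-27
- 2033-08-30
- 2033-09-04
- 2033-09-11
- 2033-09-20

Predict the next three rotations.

The spacing grows by 2 each time: 3, 5, 7, 9 days.
Next gap: 11 days. 2033-09-20 + 11 days = 2033-10-01.
Next gap: 13 days. 2033-10-01 + 13 days = 2033-10-14.
Next gap: 15 days. 2033-10-14 + 15 days = 2033-10-29.

2033-10-01, 2033-10-14, 2033-10-29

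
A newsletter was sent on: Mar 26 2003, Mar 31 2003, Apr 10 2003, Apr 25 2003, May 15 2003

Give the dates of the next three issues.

Jun 9 2003, Jul 9 2003, Aug 13 2003

Gaps: 5, 10, 15, 20 days — each gap is 5 larger than the previous one.
Next gap: 25 days. May 15 2003 + 25 days = Jun 9 2003.
Next gap: 30 days. Jun 9 2003 + 30 days = Jul 9 2003.
Next gap: 35 days. Jul 9 2003 + 35 days = Aug 13 2003.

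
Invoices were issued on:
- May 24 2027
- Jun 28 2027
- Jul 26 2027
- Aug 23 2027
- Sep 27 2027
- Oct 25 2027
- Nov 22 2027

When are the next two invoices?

Dec 27 2027, Jan 24 2028

All dates are Mondays, 35, 28, 28, 35, 28, 28 days apart.
Specifically, the 4th Monday of each month.
December 2027 — 4th Monday is Dec 27 2027.
January 2028 — 4th Monday is Jan 24 2028.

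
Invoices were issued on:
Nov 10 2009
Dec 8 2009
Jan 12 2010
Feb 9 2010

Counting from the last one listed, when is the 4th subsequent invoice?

Gaps: 28, 35, 28 days — a mix of 28 and 35. Every date is a Tuesday.
Each is the 2nd Tuesday of its month.
2nd Tuesday of March 2010: Mar 9 2010.
April 2010 — 2nd Tuesday is Apr 13 2010.
May 2010 — 2nd Tuesday is May 11 2010.
June 2010 — 2nd Tuesday is Jun 8 2010.

Jun 8 2010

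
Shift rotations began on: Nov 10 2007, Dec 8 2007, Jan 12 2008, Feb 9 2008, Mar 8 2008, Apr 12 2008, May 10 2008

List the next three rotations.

All dates are Saturdays, 28, 35, 28, 28, 35, 28 days apart.
Specifically, the 2nd Saturday of each month.
2nd Saturday of June 2008: Jun 14 2008.
July 2008 — 2nd Saturday is Jul 12 2008.
August 2008 — 2nd Saturday is Aug 9 2008.

Jun 14 2008, Jul 12 2008, Aug 9 2008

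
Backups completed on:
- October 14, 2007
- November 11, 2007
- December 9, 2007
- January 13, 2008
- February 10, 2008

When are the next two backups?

March 9, 2008; April 13, 2008

All dates are Sundays, 28, 28, 35, 28 days apart.
Specifically, the 2nd Sunday of each month.
March 2008 — 2nd Sunday is March 9, 2008.
2nd Sunday of April 2008: April 13, 2008.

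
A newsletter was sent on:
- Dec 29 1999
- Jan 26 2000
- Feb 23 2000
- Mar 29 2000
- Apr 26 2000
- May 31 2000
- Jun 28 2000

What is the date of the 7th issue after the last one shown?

Jan 31 2001

Every date is a Wednesday; gaps 28, 28, 35, 28, 35, 28 days.
Each is the last Wednesday of its month (at least one falls on the 29th or later, ruling out '4th Wednesday').
Last Wednesday of July 2000: Jul 26 2000.
August 2000 ends with Wednesday Aug 30 2000.
September 2000 ends with Wednesday Sep 27 2000.
October 2000 ends with Wednesday Oct 25 2000.
November 2000 ends with Wednesday Nov 29 2000.
Last Wednesday of December 2000: Dec 27 2000.
Last Wednesday of January 2001: Jan 31 2001.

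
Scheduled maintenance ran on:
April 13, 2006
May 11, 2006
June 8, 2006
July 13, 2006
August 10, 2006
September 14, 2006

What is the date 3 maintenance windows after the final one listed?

These are Thursdays at 28- or 35-day spacing (28, 28, 35, 28, 35).
The pattern: 2nd Thursday of the month.
2nd Thursday of October 2006: October 12, 2006.
2nd Thursday of November 2006: November 9, 2006.
December 2006 — 2nd Thursday is December 14, 2006.

December 14, 2006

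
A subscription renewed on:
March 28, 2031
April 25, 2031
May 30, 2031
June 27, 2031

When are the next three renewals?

July 25, 2031; August 29, 2031; September 26, 2031

All Fridays; the gaps (28, 35, 28) vary with month length.
This is the last Friday of each month.
July 2031 ends with Friday July 25, 2031.
Last Friday of August 2031: August 29, 2031.
September 2031 ends with Friday September 26, 2031.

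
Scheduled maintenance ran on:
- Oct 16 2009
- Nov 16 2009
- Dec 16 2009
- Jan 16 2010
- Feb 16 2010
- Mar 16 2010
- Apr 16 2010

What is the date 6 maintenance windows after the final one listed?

Each date is the 16th; the gaps (31, 30, 31, 31, 28, 31) track the month lengths.
The rule is the 16th of each month.
May 2010: May 16 2010.
Next: June 2010 → Jun 16 2010.
July 2010: Jul 16 2010.
August 2010: Aug 16 2010.
Next: September 2010 → Sep 16 2010.
October 2010: Oct 16 2010.

Oct 16 2010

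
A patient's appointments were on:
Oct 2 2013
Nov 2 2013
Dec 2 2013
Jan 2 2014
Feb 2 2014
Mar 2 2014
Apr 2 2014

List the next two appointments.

Gaps: 31, 30, 31, 31, 28, 31 days — not constant. Every event is on the 2nd of the month.
Pattern: the 2nd of each month.
Next: May 2014 → May 2 2014.
Next: June 2014 → Jun 2 2014.

May 2 2014, Jun 2 2014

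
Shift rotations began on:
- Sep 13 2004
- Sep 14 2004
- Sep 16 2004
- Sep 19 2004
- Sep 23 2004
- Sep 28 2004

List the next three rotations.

Oct 4 2004, Oct 11 2004, Oct 19 2004

Intervals are 1, 2, 3, 4, 5 days — an arithmetic progression with common difference 1.
Next gap: 6 days. Sep 28 2004 + 6 days = Oct 4 2004.
Next gap: 7 days. Oct 4 2004 + 7 days = Oct 11 2004.
Next gap: 8 days. Oct 11 2004 + 8 days = Oct 19 2004.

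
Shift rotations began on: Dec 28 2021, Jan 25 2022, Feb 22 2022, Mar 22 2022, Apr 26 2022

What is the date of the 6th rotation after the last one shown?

All dates are Tuesdays, 28, 28, 28, 35 days apart.
Specifically, the 4th Tuesday of each month.
4th Tuesday of May 2022: May 24 2022.
June 2022 — 4th Tuesday is Jun 28 2022.
July 2022 — 4th Tuesday is Jul 26 2022.
4th Tuesday of August 2022: Aug 23 2022.
September 2022 — 4th Tuesday is Sep 27 2022.
October 2022 — 4th Tuesday is Oct 25 2022.

Oct 25 2022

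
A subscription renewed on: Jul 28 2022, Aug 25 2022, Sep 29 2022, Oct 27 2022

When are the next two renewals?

Every date is a Thursday; gaps 28, 35, 28 days.
Each is the last Thursday of its month (at least one falls on the 29th or later, ruling out '4th Thursday').
November 2022 ends with Thursday Nov 24 2022.
December 2022 ends with Thursday Dec 29 2022.

Nov 24 2022, Dec 29 2022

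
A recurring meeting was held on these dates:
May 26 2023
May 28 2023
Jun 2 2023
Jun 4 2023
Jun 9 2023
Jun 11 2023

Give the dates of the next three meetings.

The gap pattern 2, 5, 2, 5, 2 repeats every 2 events.
These are the Fridays and Sundays of each week.
Next Friday: Jun 16 2023.
Next Sunday: Jun 18 2023.
Next Friday: Jun 23 2023.

Jun 16 2023, Jun 18 2023, Jun 23 2023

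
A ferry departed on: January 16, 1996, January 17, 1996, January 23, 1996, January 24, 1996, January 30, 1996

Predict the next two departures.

The gap pattern 1, 6, 1, 6 repeats every 2 events.
These are the Tuesdays and Wednesdays of each week.
Next Wednesday: January 31, 1996.
The following Tuesday is February 6, 1996.

January 31, 1996; February 6, 1996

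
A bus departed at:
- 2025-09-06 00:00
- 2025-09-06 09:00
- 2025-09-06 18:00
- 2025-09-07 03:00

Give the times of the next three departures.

2025-09-07 12:00, 2025-09-07 21:00, 2025-09-08 06:00

Spacing: 9, 9, 9 h — constant 9 h.
2025-09-07 03:00 + 9 h = 2025-09-07 12:00.
2025-09-07 12:00 + 9 h = 2025-09-07 21:00.
2025-09-07 21:00 + 9 h = 2025-09-08 06:00.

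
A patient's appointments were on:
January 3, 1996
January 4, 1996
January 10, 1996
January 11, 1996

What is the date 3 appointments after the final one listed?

January 24, 1996

Gaps: 1, 6, 1 days — not constant, but cyclic with period 2.
The events fall on every Wednesday and Thursday.
The following Wednesday is January 17, 1996.
Next Thursday: January 18, 1996.
The following Wednesday is January 24, 1996.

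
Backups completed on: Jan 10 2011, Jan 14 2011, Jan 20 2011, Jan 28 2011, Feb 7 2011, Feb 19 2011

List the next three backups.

The spacing grows by 2 each time: 4, 6, 8, 10, 12 days.
Next gap: 14 days. Feb 19 2011 + 14 days = Mar 5 2011.
Next gap: 16 days. Mar 5 2011 + 16 days = Mar 21 2011.
Next gap: 18 days. Mar 21 2011 + 18 days = Apr 8 2011.

Mar 5 2011, Mar 21 2011, Apr 8 2011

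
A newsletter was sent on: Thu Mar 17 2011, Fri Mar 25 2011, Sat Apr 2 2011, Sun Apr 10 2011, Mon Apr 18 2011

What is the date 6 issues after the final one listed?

Every event comes 8 days after the last (8, 8, 8, 8).
Mon Apr 18 2011 + 8 days = Tue Apr 26 2011.
Tue Apr 26 2011 + 8 days = Wed May 4 2011.
Wed May 4 2011 + 8 days = Thu May 12 2011.
Thu May 12 2011 + 8 days = Fri May 20 2011.
Fri May 20 2011 + 8 days = Sat May 28 2011.
Sat May 28 2011 + 8 days = Sun Jun 5 2011.

Sun Jun 5 2011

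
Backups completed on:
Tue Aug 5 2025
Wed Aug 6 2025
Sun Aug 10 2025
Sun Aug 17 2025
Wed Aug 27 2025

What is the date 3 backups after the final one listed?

Tue Oct 14 2025

Intervals are 1, 4, 7, 10 days — an arithmetic progression with common difference 3.
Next gap: 13 days. Wed Aug 27 2025 + 13 days = Tue Sep 9 2025.
Next gap: 16 days. Tue Sep 9 2025 + 16 days = Thu Sep 25 2025.
Next gap: 19 days. Thu Sep 25 2025 + 19 days = Tue Oct 14 2025.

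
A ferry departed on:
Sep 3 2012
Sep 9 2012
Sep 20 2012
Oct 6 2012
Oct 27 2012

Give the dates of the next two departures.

Nov 22 2012, Dec 23 2012

Intervals are 6, 11, 16, 21 days — an arithmetic progression with common difference 5.
Next gap: 26 days. Oct 27 2012 + 26 days = Nov 22 2012.
Next gap: 31 days. Nov 22 2012 + 31 days = Dec 23 2012.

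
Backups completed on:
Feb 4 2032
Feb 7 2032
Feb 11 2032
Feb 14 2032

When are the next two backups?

The gap pattern 3, 4, 3 repeats every 2 events.
These are the Wednesdays and Saturdays of each week.
The following Wednesday is Feb 18 2032.
Next Saturday: Feb 21 2032.

Feb 18 2032, Feb 21 2032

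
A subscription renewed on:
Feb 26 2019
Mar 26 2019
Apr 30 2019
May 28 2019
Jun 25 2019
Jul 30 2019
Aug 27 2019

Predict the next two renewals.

Sep 24 2019, Oct 29 2019

All Tuesdays; the gaps (28, 35, 28, 28, 35, 28) vary with month length.
This is the last Tuesday of each month.
September 2019 ends with Tuesday Sep 24 2019.
October 2019 ends with Tuesday Oct 29 2019.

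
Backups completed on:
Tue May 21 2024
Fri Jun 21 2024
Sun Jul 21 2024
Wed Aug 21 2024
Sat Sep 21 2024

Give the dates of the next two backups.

Gaps: 31, 30, 31, 31 days — not constant. Every event is on the 21st of the month.
Pattern: the 21st of each month.
Next: October 2024 → Mon Oct 21 2024.
Next: November 2024 → Thu Nov 21 2024.

Mon Oct 21 2024, Thu Nov 21 2024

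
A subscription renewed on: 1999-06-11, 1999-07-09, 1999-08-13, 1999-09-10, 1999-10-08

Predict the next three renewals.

1999-11-12, 1999-12-10, 2000-01-14

These are Fridays at 28- or 35-day spacing (28, 35, 28, 28).
The pattern: 2nd Friday of the month.
2nd Friday of November 1999: 1999-11-12.
2nd Friday of December 1999: 1999-12-10.
January 2000 — 2nd Friday is 2000-01-14.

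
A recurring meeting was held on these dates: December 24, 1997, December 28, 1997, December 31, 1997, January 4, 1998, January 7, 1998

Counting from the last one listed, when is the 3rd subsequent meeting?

January 18, 1998

The gap pattern 4, 3, 4, 3 repeats every 2 events.
These are the Wednesdays and Sundays of each week.
The following Sunday is January 11, 1998.
Next Wednesday: January 14, 1998.
Next Sunday: January 18, 1998.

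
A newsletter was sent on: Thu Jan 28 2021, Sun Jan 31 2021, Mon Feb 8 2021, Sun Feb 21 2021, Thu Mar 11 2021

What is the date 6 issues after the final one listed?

Sun Oct 10 2021

Gaps: 3, 8, 13, 18 days — each gap is 5 larger than the previous one.
Next gap: 23 days. Thu Mar 11 2021 + 23 days = Sat Apr 3 2021.
Next gap: 28 days. Sat Apr 3 2021 + 28 days = Sat May 1 2021.
Next gap: 33 days. Sat May 1 2021 + 33 days = Thu Jun 3 2021.
Next gap: 38 days. Thu Jun 3 2021 + 38 days = Sun Jul 11 2021.
Next gap: 43 days. Sun Jul 11 2021 + 43 days = Mon Aug 23 2021.
Next gap: 48 days. Mon Aug 23 2021 + 48 days = Sun Oct 10 2021.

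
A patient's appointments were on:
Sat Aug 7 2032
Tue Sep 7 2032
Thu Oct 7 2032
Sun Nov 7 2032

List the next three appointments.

Tue Dec 7 2032, Fri Jan 7 2033, Mon Feb 7 2033

Gaps: 31, 30, 31 days — not constant. Every event is on the 7th of the month.
Pattern: the 7th of each month.
Next: December 2032 → Tue Dec 7 2032.
January 2033: Fri Jan 7 2033.
Next: February 2033 → Mon Feb 7 2033.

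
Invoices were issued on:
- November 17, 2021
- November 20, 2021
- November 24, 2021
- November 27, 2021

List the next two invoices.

December 1, 2021; December 4, 2021

Every event lands on a Wednesday or Saturday (gaps cycle 3, 4, 3).
So the schedule is: every Wednesday and Saturday.
The following Wednesday is December 1, 2021.
Next Saturday: December 4, 2021.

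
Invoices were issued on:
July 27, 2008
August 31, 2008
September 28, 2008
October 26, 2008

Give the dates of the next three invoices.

November 30, 2008; December 28, 2008; January 25, 2009

These are Sundays with 35, 28, 28-day gaps.
Each is the final Sunday of its month — August 31, 2008 is past the 28th, so '4th Sunday' doesn't fit.
November 2008 ends with Sunday November 30, 2008.
December 2008 ends with Sunday December 28, 2008.
January 2009 ends with Sunday January 25, 2009.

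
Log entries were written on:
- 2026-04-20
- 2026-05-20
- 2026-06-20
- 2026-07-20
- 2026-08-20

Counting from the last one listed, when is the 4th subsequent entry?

Gaps: 30, 31, 30, 31 days — not constant. Every event is on the 20th of the month.
Pattern: the 20th of each month.
September 2026: 2026-09-20.
October 2026: 2026-10-20.
November 2026: 2026-11-20.
Next: December 2026 → 2026-12-20.

2026-12-20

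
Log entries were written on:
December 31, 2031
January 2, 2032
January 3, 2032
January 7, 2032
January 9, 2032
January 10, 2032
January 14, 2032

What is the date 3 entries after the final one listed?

Every event lands on a Wednesday or Friday or Saturday (gaps cycle 2, 1, 4, 2, 1, 4).
So the schedule is: every Wednesday, Friday and Saturday.
Next Friday: January 16, 2032.
The following Saturday is January 17, 2032.
Next Wednesday: January 21, 2032.

January 21, 2032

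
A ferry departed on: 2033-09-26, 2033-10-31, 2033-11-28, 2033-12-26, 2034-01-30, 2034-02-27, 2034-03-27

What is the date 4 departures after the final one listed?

2034-07-31

Every date is a Monday; gaps 35, 28, 28, 35, 28, 28 days.
Each is the last Monday of its month (at least one falls on the 29th or later, ruling out '4th Monday').
Last Monday of April 2034: 2034-04-24.
Last Monday of May 2034: 2034-05-29.
June 2034 ends with Monday 2034-06-26.
Last Monday of July 2034: 2034-07-31.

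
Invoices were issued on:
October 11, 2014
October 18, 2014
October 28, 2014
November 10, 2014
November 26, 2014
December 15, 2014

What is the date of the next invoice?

Gaps: 7, 10, 13, 16, 19 days — each gap is 3 larger than the previous one.
Next gap: 22 days. December 15, 2014 + 22 days = January 6, 2015.

January 6, 2015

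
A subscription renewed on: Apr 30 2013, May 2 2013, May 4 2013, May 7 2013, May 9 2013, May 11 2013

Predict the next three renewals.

May 14 2013, May 16 2013, May 18 2013

Every event lands on a Tuesday or Thursday or Saturday (gaps cycle 2, 2, 3, 2, 2).
So the schedule is: every Tuesday, Thursday and Saturday.
The following Tuesday is May 14 2013.
Next Thursday: May 16 2013.
Next Saturday: May 18 2013.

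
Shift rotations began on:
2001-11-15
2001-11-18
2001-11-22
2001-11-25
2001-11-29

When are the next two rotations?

2001-12-02, 2001-12-06

Every event lands on a Thursday or Sunday (gaps cycle 3, 4, 3, 4).
So the schedule is: every Thursday and Sunday.
The following Sunday is 2001-12-02.
Next Thursday: 2001-12-06.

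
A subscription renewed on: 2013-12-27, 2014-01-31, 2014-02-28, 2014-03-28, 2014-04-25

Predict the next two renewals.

2014-05-30, 2014-06-27

All Fridays; the gaps (35, 28, 28, 28) vary with month length.
This is the last Friday of each month.
Last Friday of May 2014: 2014-05-30.
June 2014 ends with Friday 2014-06-27.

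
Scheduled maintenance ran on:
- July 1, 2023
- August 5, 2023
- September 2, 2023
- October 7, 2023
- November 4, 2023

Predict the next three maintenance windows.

December 2, 2023; January 6, 2024; February 3, 2024

Gaps: 35, 28, 35, 28 days — a mix of 28 and 35. Every date is a Saturday.
Each is the 1st Saturday of its month.
December 2023 — 1st Saturday is December 2, 2023.
January 2024 — 1st Saturday is January 6, 2024.
1st Saturday of February 2024: February 3, 2024.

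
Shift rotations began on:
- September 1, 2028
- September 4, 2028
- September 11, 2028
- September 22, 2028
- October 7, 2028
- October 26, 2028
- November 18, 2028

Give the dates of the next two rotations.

Gaps: 3, 7, 11, 15, 19, 23 days — each gap is 4 larger than the previous one.
Next gap: 27 days. November 18, 2028 + 27 days = December 15, 2028.
Next gap: 31 days. December 15, 2028 + 31 days = January 15, 2029.

December 15, 2028; January 15, 2029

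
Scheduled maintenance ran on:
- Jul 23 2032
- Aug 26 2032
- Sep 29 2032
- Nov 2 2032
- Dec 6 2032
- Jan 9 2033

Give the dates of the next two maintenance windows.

Feb 12 2033, Mar 18 2033

The spacing is 34, 34, 34, 34, 34 days — always 34 days.
Jan 9 2033 + 34 days = Feb 12 2033.
Feb 12 2033 + 34 days = Mar 18 2033.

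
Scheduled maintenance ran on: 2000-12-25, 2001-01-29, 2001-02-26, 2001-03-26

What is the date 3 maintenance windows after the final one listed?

These are Mondays with 35, 28, 28-day gaps.
Each is the final Monday of its month — 2001-01-29 is past the 28th, so '4th Monday' doesn't fit.
Last Monday of April 2001: 2001-04-30.
Last Monday of May 2001: 2001-05-28.
Last Monday of June 2001: 2001-06-25.

2001-06-25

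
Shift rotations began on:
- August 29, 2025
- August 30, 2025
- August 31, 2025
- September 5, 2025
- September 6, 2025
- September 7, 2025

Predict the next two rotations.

September 12, 2025; September 13, 2025

The gap pattern 1, 1, 5, 1, 1 repeats every 3 events.
These are the Fridays, Saturdays and Sundays of each week.
The following Friday is September 12, 2025.
The following Saturday is September 13, 2025.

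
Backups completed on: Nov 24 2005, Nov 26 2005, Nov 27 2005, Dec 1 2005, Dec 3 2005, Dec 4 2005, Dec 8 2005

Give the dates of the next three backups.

The gap pattern 2, 1, 4, 2, 1, 4 repeats every 3 events.
These are the Thursdays, Saturdays and Sundays of each week.
The following Saturday is Dec 10 2005.
Next Sunday: Dec 11 2005.
The following Thursday is Dec 15 2005.

Dec 10 2005, Dec 11 2005, Dec 15 2005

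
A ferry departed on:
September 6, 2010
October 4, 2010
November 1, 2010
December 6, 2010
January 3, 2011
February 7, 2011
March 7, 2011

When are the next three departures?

April 4, 2011; May 2, 2011; June 6, 2011

These are Mondays at 28- or 35-day spacing (28, 28, 35, 28, 35, 28).
The pattern: 1st Monday of the month.
April 2011 — 1st Monday is April 4, 2011.
May 2011 — 1st Monday is May 2, 2011.
1st Monday of June 2011: June 6, 2011.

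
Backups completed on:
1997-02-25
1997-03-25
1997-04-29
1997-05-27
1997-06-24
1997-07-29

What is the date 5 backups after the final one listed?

Every date is a Tuesday; gaps 28, 35, 28, 28, 35 days.
Each is the last Tuesday of its month (at least one falls on the 29th or later, ruling out '4th Tuesday').
Last Tuesday of August 1997: 1997-08-26.
Last Tuesday of September 1997: 1997-09-30.
October 1997 ends with Tuesday 1997-10-28.
November 1997 ends with Tuesday 1997-11-25.
December 1997 ends with Tuesday 1997-12-30.

1997-12-30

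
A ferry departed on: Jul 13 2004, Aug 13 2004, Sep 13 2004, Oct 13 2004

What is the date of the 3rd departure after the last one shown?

Jan 13 2005

Gaps: 31, 31, 30 days — not constant. Every event is on the 13th of the month.
Pattern: the 13th of each month.
November 2004: Nov 13 2004.
December 2004: Dec 13 2004.
Next: January 2005 → Jan 13 2005.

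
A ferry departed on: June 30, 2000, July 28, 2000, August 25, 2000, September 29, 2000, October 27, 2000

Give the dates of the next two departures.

November 24, 2000; December 29, 2000

Every date is a Friday; gaps 28, 28, 35, 28 days.
Each is the last Friday of its month (at least one falls on the 29th or later, ruling out '4th Friday').
Last Friday of November 2000: November 24, 2000.
December 2000 ends with Friday December 29, 2000.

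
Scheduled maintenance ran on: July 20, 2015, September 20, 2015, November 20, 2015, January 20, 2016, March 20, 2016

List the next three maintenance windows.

Gaps: 62, 61, 61, 60 days — not constant. Every event is on the 20th of the month.
Pattern: the 20th of every 2 months.
Next: May 2016 → May 20, 2016.
July 2016: July 20, 2016.
Next: September 2016 → September 20, 2016.

May 20, 2016; July 20, 2016; September 20, 2016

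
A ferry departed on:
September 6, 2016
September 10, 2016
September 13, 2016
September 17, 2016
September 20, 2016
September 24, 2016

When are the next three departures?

September 27, 2016; October 1, 2016; October 4, 2016

Gaps: 4, 3, 4, 3, 4 days — not constant, but cyclic with period 2.
The events fall on every Tuesday and Saturday.
Next Tuesday: September 27, 2016.
Next Saturday: October 1, 2016.
The following Tuesday is October 4, 2016.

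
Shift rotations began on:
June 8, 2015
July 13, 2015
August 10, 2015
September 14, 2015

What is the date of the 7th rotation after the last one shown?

Gaps: 35, 28, 35 days — a mix of 28 and 35. Every date is a Monday.
Each is the 2nd Monday of its month.
October 2015 — 2nd Monday is October 12, 2015.
November 2015 — 2nd Monday is November 9, 2015.
December 2015 — 2nd Monday is December 14, 2015.
January 2016 — 2nd Monday is January 11, 2016.
2nd Monday of February 2016: February 8, 2016.
March 2016 — 2nd Monday is March 14, 2016.
April 2016 — 2nd Monday is April 11, 2016.

April 11, 2016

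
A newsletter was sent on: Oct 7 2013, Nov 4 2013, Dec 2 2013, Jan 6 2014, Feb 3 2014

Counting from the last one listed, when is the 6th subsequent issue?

These are Mondays at 28- or 35-day spacing (28, 28, 35, 28).
The pattern: 1st Monday of the month.
March 2014 — 1st Monday is Mar 3 2014.
1st Monday of April 2014: Apr 7 2014.
May 2014 — 1st Monday is May 5 2014.
June 2014 — 1st Monday is Jun 2 2014.
July 2014 — 1st Monday is Jul 7 2014.
1st Monday of August 2014: Aug 4 2014.

Aug 4 2014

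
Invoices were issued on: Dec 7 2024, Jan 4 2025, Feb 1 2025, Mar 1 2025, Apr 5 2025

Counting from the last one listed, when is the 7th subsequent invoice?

Nov 1 2025

These are Saturdays at 28- or 35-day spacing (28, 28, 28, 35).
The pattern: 1st Saturday of the month.
1st Saturday of May 2025: May 3 2025.
1st Saturday of June 2025: Jun 7 2025.
July 2025 — 1st Saturday is Jul 5 2025.
August 2025 — 1st Saturday is Aug 2 2025.
1st Saturday of September 2025: Sep 6 2025.
October 2025 — 1st Saturday is Oct 4 2025.
1st Saturday of November 2025: Nov 1 2025.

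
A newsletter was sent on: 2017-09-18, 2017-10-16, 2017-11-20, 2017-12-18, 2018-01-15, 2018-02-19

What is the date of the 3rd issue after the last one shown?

These are Mondays at 28- or 35-day spacing (28, 35, 28, 28, 35).
The pattern: 3rd Monday of the month.
3rd Monday of March 2018: 2018-03-19.
April 2018 — 3rd Monday is 2018-04-16.
3rd Monday of May 2018: 2018-05-21.

2018-05-21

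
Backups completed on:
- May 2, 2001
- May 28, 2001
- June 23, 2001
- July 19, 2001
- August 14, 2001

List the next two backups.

September 9, 2001; October 5, 2001

The spacing is 26, 26, 26, 26 days — always 26 days.
August 14, 2001 + 26 days = September 9, 2001.
September 9, 2001 + 26 days = October 5, 2001.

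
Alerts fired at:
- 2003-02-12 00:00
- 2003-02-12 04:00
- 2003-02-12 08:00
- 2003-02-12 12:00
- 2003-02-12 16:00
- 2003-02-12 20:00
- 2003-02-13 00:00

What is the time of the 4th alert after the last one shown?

2003-02-13 16:00

The interval is a steady 4 hours (4, 4, 4, 4, 4, 4).
2003-02-13 00:00 + 4 h = 2003-02-13 04:00.
2003-02-13 04:00 + 4 h = 2003-02-13 08:00.
2003-02-13 08:00 + 4 h = 2003-02-13 12:00.
2003-02-13 12:00 + 4 h = 2003-02-13 16:00.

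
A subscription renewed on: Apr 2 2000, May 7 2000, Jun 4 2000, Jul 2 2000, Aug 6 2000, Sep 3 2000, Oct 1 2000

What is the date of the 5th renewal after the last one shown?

All dates are Sundays, 35, 28, 28, 35, 28, 28 days apart.
Specifically, the 1st Sunday of each month.
November 2000 — 1st Sunday is Nov 5 2000.
1st Sunday of December 2000: Dec 3 2000.
1st Sunday of January 2001: Jan 7 2001.
1st Sunday of February 2001: Feb 4 2001.
March 2001 — 1st Sunday is Mar 4 2001.

Mar 4 2001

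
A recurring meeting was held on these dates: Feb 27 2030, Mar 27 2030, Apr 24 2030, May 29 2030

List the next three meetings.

Jun 26 2030, Jul 31 2030, Aug 28 2030

All Wednesdays; the gaps (28, 28, 35) vary with month length.
This is the last Wednesday of each month.
June 2030 ends with Wednesday Jun 26 2030.
July 2030 ends with Wednesday Jul 31 2030.
Last Wednesday of August 2030: Aug 28 2030.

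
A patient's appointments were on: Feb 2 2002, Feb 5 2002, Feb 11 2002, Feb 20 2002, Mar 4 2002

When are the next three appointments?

Mar 19 2002, Apr 6 2002, Apr 27 2002

The spacing grows by 3 each time: 3, 6, 9, 12 days.
Next gap: 15 days. Mar 4 2002 + 15 days = Mar 19 2002.
Next gap: 18 days. Mar 19 2002 + 18 days = Apr 6 2002.
Next gap: 21 days. Apr 6 2002 + 21 days = Apr 27 2002.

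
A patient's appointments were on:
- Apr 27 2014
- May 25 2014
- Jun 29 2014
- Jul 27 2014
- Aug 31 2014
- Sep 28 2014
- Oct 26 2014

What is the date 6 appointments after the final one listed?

Apr 26 2015

All Sundays; the gaps (28, 35, 28, 35, 28, 28) vary with month length.
This is the last Sunday of each month.
November 2014 ends with Sunday Nov 30 2014.
Last Sunday of December 2014: Dec 28 2014.
Last Sunday of January 2015: Jan 25 2015.
Last Sunday of February 2015: Feb 22 2015.
March 2015 ends with Sunday Mar 29 2015.
Last Sunday of April 2015: Apr 26 2015.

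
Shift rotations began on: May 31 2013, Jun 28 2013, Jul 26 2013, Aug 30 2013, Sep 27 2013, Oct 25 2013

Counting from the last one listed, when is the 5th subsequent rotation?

All Fridays; the gaps (28, 28, 35, 28, 28) vary with month length.
This is the last Friday of each month.
November 2013 ends with Friday Nov 29 2013.
Last Friday of December 2013: Dec 27 2013.
January 2014 ends with Friday Jan 31 2014.
Last Friday of February 2014: Feb 28 2014.
March 2014 ends with Friday Mar 28 2014.

Mar 28 2014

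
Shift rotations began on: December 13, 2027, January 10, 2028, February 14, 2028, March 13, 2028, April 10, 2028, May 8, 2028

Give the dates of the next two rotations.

June 12, 2028; July 10, 2028

These are Mondays at 28- or 35-day spacing (28, 35, 28, 28, 28).
The pattern: 2nd Monday of the month.
June 2028 — 2nd Monday is June 12, 2028.
July 2028 — 2nd Monday is July 10, 2028.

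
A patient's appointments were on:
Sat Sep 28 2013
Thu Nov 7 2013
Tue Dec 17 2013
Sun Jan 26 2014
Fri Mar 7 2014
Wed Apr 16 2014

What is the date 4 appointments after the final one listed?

Tue Sep 23 2014

Every event comes 40 days after the last (40, 40, 40, 40, 40).
Wed Apr 16 2014 + 40 days = Mon May 26 2014.
Mon May 26 2014 + 40 days = Sat Jul 5 2014.
Sat Jul 5 2014 + 40 days = Thu Aug 14 2014.
Thu Aug 14 2014 + 40 days = Tue Sep 23 2014.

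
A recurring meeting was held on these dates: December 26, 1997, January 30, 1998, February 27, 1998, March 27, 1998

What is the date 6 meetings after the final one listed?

Every date is a Friday; gaps 35, 28, 28 days.
Each is the last Friday of its month (at least one falls on the 29th or later, ruling out '4th Friday').
April 1998 ends with Friday April 24, 1998.
Last Friday of May 1998: May 29, 1998.
June 1998 ends with Friday June 26, 1998.
July 1998 ends with Friday July 31, 1998.
August 1998 ends with Friday August 28, 1998.
Last Friday of September 1998: September 25, 1998.

September 25, 1998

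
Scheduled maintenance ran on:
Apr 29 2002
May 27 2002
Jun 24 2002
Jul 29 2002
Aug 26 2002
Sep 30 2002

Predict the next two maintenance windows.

All Mondays; the gaps (28, 28, 35, 28, 35) vary with month length.
This is the last Monday of each month.
October 2002 ends with Monday Oct 28 2002.
November 2002 ends with Monday Nov 25 2002.

Oct 28 2002, Nov 25 2002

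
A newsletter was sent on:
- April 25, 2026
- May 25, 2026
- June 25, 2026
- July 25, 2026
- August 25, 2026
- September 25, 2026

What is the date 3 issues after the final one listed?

December 25, 2026

The day-of-month is always 25 (30, 31, 30, 31, 31 days between events).
So this recurs on the 25th of each month.
Next: October 2026 → October 25, 2026.
Next: November 2026 → November 25, 2026.
Next: December 2026 → December 25, 2026.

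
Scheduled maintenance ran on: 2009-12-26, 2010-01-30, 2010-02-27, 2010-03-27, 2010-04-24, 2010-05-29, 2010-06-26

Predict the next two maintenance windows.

2010-07-31, 2010-08-28

All Saturdays; the gaps (35, 28, 28, 28, 35, 28) vary with month length.
This is the last Saturday of each month.
July 2010 ends with Saturday 2010-07-31.
August 2010 ends with Saturday 2010-08-28.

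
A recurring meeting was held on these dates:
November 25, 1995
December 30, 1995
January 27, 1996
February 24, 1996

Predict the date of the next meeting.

All Saturdays; the gaps (35, 28, 28) vary with month length.
This is the last Saturday of each month.
Last Saturday of March 1996: March 30, 1996.

March 30, 1996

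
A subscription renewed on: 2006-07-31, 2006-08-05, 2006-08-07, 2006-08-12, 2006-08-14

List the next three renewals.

2006-08-19, 2006-08-21, 2006-08-26

Every event lands on a Monday or Saturday (gaps cycle 5, 2, 5, 2).
So the schedule is: every Monday and Saturday.
Next Saturday: 2006-08-19.
The following Monday is 2006-08-21.
The following Saturday is 2006-08-26.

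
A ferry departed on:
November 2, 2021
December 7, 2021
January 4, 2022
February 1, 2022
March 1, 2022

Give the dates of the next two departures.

April 5, 2022; May 3, 2022

All dates are Tuesdays, 35, 28, 28, 28 days apart.
Specifically, the 1st Tuesday of each month.
1st Tuesday of April 2022: April 5, 2022.
May 2022 — 1st Tuesday is May 3, 2022.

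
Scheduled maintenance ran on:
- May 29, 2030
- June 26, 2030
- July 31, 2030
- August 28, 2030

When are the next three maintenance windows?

September 25, 2030; October 30, 2030; November 27, 2030

Every date is a Wednesday; gaps 28, 35, 28 days.
Each is the last Wednesday of its month (at least one falls on the 29th or later, ruling out '4th Wednesday').
September 2030 ends with Wednesday September 25, 2030.
Last Wednesday of October 2030: October 30, 2030.
November 2030 ends with Wednesday November 27, 2030.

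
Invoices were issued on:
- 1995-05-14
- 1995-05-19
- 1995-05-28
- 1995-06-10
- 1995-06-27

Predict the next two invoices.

Gaps: 5, 9, 13, 17 days — each gap is 4 larger than the previous one.
Next gap: 21 days. 1995-06-27 + 21 days = 1995-07-18.
Next gap: 25 days. 1995-07-18 + 25 days = 1995-08-12.

1995-07-18, 1995-08-12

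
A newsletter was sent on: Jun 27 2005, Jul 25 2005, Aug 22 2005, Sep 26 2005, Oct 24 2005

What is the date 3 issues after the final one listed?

All dates are Mondays, 28, 28, 35, 28 days apart.
Specifically, the 4th Monday of each month.
4th Monday of November 2005: Nov 28 2005.
December 2005 — 4th Monday is Dec 26 2005.
January 2006 — 4th Monday is Jan 23 2006.

Jan 23 2006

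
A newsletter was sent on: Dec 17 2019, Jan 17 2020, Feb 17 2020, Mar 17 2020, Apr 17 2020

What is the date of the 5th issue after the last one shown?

Sep 17 2020

The day-of-month is always 17 (31, 31, 29, 31 days between events).
So this recurs on the 17th of each month.
Next: May 2020 → May 17 2020.
Next: June 2020 → Jun 17 2020.
July 2020: Jul 17 2020.
Next: August 2020 → Aug 17 2020.
September 2020: Sep 17 2020.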